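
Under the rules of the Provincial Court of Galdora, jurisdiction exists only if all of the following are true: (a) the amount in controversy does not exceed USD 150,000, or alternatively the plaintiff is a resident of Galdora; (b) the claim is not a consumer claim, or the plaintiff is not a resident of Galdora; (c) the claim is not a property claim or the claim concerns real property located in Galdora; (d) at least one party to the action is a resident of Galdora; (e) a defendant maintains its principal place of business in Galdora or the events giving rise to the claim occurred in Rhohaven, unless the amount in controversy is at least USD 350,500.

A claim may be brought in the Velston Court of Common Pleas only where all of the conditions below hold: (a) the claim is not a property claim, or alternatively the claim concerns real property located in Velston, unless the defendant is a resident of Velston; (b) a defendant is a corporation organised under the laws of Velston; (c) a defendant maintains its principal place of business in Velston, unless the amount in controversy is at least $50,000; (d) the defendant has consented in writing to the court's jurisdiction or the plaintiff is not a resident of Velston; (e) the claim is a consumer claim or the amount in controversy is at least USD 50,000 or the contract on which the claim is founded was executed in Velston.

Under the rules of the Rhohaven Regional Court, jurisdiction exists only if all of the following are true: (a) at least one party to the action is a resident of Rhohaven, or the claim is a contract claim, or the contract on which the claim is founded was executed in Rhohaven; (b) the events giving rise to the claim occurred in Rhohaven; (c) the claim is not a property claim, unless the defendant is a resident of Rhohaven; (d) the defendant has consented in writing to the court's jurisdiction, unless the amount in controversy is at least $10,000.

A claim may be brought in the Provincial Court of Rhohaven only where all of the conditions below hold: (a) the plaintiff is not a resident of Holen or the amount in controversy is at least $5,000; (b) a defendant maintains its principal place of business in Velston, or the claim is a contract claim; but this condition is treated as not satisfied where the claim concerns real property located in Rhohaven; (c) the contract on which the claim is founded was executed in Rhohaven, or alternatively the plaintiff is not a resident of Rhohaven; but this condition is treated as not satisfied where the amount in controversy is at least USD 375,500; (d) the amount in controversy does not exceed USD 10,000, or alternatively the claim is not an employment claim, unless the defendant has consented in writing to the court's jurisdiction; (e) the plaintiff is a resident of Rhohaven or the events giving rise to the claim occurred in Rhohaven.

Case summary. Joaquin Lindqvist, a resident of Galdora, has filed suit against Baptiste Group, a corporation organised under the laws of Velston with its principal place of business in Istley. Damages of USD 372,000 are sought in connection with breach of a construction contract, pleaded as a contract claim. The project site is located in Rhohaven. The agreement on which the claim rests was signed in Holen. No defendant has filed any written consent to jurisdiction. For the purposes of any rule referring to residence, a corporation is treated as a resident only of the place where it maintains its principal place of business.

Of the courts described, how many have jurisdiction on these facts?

4

The Provincial Court of Galdora:
  (a) The plaintiff resides in Galdora, which satisfies one of the alternatives. Condition met.
  (b) The claim is a contract claim, not a consumer claim, which satisfies one of the alternatives. Met.
  (c) The claim is a contract claim, not a property claim, which satisfies one of the alternatives. Satisfied.
  (d) Joaquin Lindqvist resides in Galdora. Condition met.
  (e) The operative events occurred in Rhohaven, so one alternative holds. Met.
  → The court has jurisdiction.
The Velston Court of Common Pleas:
  (a) The claim is a contract claim, not a property claim — that alternative is enough. Condition met.
  (b) Baptiste Group is organised under the laws of Velston. Condition met.
  (c) The corporate defendant(s) have their principal place of business in Istley, not Velston. However, the amount in controversy is USD 372,000, which meets the $50,000 floor, so the 'unless' proviso supplies this condition. Satisfied.
  (d) The plaintiff resides in Galdora, which is not Velston, which satisfies one of the alternatives. Satisfied.
  (e) The amount in controversy is $372,000, which meets the 50,000 dollars floor — that alternative is enough. Satisfied.
  → Jurisdiction lies.
The Rhohaven Regional Court:
  (a) The claim is a contract claim — that alternative is enough. Satisfied.
  (b) The operative events occurred in Rhohaven. Condition met.
  (c) The claim is a contract claim, not a property claim. Satisfied.
  (d) No such written consent has been filed. However, the amount in controversy is 372,000 dollars, which meets the USD 10,000 floor, so the 'unless' proviso supplies this condition. Condition met.
  → The court has jurisdiction.
The Provincial Court of Rhohaven:
  (a) The plaintiff resides in Galdora, which is not Holen, which satisfies one of the alternatives. Satisfied.
  (b) The claim is a contract claim — that alternative is enough. The carve-out does not apply: the claim does not concern real property. Condition met.
  (c) The plaintiff resides in Galdora, which is not Rhohaven, so this disjunct is met. The exception is not triggered, since the amount in controversy is 372,000 dollars, below the USD 375,500 floor. Satisfied.
  (d) The claim is a contract claim, not an employment claim, so one alternative holds. Satisfied.
  (e) The operative events occurred in Rhohaven, so this disjunct is met. Met.
  → The court has jurisdiction.
Courts with jurisdiction: the Provincial Court of Galdora, the Velston Court of Common Pleas, the Rhohaven Regional Court, the Provincial Court of Rhohaven — 4 in total.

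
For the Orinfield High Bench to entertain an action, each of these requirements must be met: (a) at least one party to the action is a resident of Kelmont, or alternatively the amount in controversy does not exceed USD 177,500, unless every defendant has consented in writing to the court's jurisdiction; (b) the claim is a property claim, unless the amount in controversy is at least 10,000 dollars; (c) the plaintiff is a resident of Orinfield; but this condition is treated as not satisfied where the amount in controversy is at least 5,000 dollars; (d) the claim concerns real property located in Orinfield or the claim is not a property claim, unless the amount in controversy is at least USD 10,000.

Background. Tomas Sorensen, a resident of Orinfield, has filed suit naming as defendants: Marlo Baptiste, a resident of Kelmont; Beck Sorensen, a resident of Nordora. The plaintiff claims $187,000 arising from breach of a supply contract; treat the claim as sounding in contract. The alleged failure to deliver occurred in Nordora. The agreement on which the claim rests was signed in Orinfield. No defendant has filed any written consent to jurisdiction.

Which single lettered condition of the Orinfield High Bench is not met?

(c)

The Orinfield High Bench:
  (a) Marlo Baptiste resides in Kelmont, which satisfies one of the alternatives. Satisfied.
  (b) The claim is a contract claim, not a property claim. The proviso rescues it, though: the amount in controversy is $187,000, which meets the $10,000 floor. Condition met.
  (c) The plaintiff resides in Orinfield. However, the amount in controversy is USD 187,000, which meets the 5,000 dollars floor, which falls within the stated exception and so defeats the condition. Condition not met.
  (d) The claim is a contract claim, not a property claim, which satisfies one of the alternatives. Condition met.
Only condition (c) fails.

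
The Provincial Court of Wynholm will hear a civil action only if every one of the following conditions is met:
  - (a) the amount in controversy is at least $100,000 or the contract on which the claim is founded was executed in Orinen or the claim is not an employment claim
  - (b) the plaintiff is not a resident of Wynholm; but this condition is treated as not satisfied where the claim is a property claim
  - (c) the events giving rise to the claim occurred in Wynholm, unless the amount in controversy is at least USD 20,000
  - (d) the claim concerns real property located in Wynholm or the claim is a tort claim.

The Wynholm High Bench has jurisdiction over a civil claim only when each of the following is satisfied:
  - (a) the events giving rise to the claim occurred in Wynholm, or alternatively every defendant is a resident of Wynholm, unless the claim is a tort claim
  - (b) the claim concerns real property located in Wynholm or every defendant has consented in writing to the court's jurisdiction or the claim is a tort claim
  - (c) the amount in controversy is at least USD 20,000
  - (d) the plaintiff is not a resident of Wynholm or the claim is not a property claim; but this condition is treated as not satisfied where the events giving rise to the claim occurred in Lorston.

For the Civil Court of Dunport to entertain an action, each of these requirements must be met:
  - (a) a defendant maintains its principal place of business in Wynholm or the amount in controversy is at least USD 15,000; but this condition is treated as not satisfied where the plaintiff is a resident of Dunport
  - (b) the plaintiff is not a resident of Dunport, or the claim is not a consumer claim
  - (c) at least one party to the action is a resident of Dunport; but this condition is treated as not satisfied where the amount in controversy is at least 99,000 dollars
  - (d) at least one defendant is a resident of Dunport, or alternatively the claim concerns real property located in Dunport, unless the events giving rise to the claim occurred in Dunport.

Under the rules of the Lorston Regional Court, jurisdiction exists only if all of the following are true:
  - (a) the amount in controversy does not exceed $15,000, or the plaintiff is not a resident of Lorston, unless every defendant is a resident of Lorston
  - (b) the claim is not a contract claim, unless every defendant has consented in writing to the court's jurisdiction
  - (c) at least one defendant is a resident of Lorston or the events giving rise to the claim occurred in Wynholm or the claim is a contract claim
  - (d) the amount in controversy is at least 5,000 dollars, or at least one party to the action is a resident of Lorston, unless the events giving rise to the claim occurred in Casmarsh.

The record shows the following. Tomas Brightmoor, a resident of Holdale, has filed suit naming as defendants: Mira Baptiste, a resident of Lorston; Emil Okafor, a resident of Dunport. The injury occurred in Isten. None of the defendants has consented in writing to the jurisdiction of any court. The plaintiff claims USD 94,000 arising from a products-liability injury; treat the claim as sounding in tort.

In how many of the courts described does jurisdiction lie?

The Provincial Court of Wynholm:
  (a) The claim is a tort claim, not an employment claim, so this disjunct is met. Met.
  (b) The plaintiff resides in Holdale, which is not Wynholm. And the carve-out is inapplicable — the claim is a tort claim, not a property claim. Met.
  (c) The operative events occurred in Isten, not Wynholm. But the amount in controversy is USD 94,000, which meets the 20,000 dollars floor, and the 'unless' clause therefore excuses the requirement. Met.
  (d) The claim is a tort claim, which satisfies one of the alternatives. Condition met.
  → All conditions met; jurisdiction exists.
The Wynholm High Bench:
  (a) The operative events occurred in Isten, not Wynholm; the defendants reside as follows — Mira Baptiste in Lorston, Emil Okafor in Dunport — not all in Wynholm — every alternative fails. But the claim is a tort claim, and the 'unless' clause therefore excuses the requirement. Satisfied.
  (b) The claim is a tort claim, which satisfies one of the alternatives. Met.
  (c) The amount in controversy is 94,000 dollars, which meets the $20,000 floor. Met.
  (d) The plaintiff resides in Holdale, which is not Wynholm, so one alternative holds. The carve-out does not apply: the operative events occurred in Isten, not Lorston. Met.
  → All conditions met; jurisdiction exists.
The Civil Court of Dunport:
  (a) The amount in controversy is 94,000 dollars, which meets the USD 15,000 floor, so this disjunct is met. The carve-out does not apply: the plaintiff resides in Holdale, not Dunport. Condition met.
  (b) The plaintiff resides in Holdale, which is not Dunport — that alternative is enough. Condition met.
  (c) Emil Okafor resides in Dunport. The carve-out does not apply: the amount in controversy is $94,000, below the 99,000 dollars floor. Satisfied.
  (d) Emil Okafor resides in Dunport, so this disjunct is met. Condition met.
  → Every requirement is satisfied — jurisdiction.
The Lorston Regional Court:
  (a) The plaintiff resides in Holdale, which is not Lorston, which satisfies one of the alternatives. Met.
  (b) The claim is a tort claim, not a contract claim. Met.
  (c) Mira Baptiste resides in Lorston, so this disjunct is met. Met.
  (d) The amount in controversy is USD 94,000, which meets the 5,000 dollars floor, so one alternative holds. Met.
  → The court has jurisdiction.
Courts with jurisdiction: the Provincial Court of Wynholm, the Wynholm High Bench, the Civil Court of Dunport, the Lorston Regional Court — 4 in total.

4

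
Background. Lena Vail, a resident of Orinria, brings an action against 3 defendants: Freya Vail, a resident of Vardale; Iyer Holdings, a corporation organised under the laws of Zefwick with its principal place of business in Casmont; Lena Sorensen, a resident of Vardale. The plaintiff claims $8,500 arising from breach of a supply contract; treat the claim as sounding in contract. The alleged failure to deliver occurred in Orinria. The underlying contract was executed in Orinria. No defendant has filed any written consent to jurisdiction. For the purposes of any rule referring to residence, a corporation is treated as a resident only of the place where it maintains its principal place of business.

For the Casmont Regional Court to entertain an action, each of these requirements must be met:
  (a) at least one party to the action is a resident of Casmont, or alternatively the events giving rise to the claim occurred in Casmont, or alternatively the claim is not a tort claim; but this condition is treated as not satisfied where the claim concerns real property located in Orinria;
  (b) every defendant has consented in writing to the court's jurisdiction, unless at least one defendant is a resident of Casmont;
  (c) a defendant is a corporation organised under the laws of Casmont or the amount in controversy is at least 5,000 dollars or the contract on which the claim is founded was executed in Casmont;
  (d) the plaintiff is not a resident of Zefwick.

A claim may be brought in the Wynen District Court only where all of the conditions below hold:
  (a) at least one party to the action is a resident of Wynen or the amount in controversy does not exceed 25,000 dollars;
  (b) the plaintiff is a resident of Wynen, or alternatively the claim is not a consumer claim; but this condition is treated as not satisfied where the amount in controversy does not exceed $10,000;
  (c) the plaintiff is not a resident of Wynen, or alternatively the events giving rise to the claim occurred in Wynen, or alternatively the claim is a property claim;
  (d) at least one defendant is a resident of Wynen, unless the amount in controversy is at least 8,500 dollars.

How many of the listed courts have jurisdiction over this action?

1

The Casmont Regional Court:
  (a) Iyer Holdings resides in Casmont, so this disjunct is met. The exception is not triggered, since the claim does not concern real property. Met.
  (b) No such written consent has been filed. However, Iyer Holdings resides in Casmont, so the 'unless' proviso supplies this condition. Condition met.
  (c) The amount in controversy is USD 8,500, which meets the 5,000 dollars floor, which satisfies one of the alternatives. Satisfied.
  (d) The plaintiff resides in Orinria, which is not Zefwick. Condition met.
  → Every requirement is satisfied — jurisdiction.
The Wynen District Court:
  (a) The amount in controversy is $8,500, within the USD 25,000 ceiling — that alternative is enough. Satisfied.
  (b) The claim is a contract claim, not a consumer claim, which satisfies one of the alternatives. However, the amount in controversy is $8,500, within the USD 10,000 ceiling, which falls within the stated exception and so defeats the condition. Not satisfied.
  (c) The plaintiff resides in Orinria, which is not Wynen, so this disjunct is met. Satisfied.
  (d) No defendant resides in Wynen (they reside in Vardale, Casmont, Vardale). However, the amount in controversy is USD 8,500, which meets the 8,500 dollars floor, so the 'unless' proviso supplies this condition. Satisfied.
  → No jurisdiction.
Courts with jurisdiction: the Casmont Regional Court — 1 in total.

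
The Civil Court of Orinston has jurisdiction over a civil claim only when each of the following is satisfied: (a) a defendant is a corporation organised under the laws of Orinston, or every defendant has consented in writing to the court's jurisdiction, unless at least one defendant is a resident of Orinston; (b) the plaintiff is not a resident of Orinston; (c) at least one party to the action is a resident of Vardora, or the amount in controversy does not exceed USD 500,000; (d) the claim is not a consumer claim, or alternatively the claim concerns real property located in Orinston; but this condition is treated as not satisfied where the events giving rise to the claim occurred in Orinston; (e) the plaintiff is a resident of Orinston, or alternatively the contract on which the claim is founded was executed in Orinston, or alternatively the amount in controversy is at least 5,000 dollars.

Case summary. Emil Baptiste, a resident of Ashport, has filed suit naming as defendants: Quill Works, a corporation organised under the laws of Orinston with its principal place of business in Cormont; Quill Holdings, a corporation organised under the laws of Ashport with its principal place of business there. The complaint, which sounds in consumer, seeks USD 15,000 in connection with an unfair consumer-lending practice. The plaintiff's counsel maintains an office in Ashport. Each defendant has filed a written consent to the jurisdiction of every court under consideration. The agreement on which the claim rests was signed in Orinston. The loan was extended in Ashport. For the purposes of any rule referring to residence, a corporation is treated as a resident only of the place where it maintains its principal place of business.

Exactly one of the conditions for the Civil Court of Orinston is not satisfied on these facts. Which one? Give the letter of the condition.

The Civil Court of Orinston:
  (a) Quill Works is organised under the laws of Orinston, so this disjunct is met. Condition met.
  (b) The plaintiff resides in Ashport, which is not Orinston. Satisfied.
  (c) The amount in controversy is 15,000 dollars, within the $500,000 ceiling, which satisfies one of the alternatives. Satisfied.
  (d) The claim is a consumer claim; the claim does not concern real property — none of the alternatives is met. Not met.
  (e) The contract was executed in Orinston, so one alternative holds. Condition met.
Only condition (d) fails.

(d)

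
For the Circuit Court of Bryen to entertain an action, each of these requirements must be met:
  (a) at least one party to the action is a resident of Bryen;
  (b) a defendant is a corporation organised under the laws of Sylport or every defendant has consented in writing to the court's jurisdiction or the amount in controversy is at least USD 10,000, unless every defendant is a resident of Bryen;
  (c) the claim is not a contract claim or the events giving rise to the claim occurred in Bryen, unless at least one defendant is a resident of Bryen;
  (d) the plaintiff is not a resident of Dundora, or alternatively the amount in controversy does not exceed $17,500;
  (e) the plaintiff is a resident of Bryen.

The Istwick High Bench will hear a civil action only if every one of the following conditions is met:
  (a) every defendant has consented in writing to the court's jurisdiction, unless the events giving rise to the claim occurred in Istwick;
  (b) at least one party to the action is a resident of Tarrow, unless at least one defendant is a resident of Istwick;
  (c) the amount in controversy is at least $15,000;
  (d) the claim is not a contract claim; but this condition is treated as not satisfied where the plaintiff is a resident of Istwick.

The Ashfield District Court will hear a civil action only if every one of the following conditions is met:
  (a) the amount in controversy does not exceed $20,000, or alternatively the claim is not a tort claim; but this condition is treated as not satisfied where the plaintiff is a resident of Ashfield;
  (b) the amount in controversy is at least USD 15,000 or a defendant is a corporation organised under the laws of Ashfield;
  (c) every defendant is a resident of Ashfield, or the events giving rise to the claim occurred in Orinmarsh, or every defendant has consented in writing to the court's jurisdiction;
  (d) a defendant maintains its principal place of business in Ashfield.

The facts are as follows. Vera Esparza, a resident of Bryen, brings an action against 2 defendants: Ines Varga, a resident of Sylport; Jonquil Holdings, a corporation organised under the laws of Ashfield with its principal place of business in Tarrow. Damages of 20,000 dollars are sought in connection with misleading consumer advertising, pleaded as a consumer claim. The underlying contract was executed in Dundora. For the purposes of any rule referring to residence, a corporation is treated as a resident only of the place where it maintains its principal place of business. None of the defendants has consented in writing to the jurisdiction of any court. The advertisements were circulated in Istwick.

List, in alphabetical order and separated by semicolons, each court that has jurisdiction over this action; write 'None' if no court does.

The Circuit Court of Bryen:
  (a) Vera Esparza resides in Bryen. Satisfied.
  (b) The amount in controversy is USD 20,000, which meets the 10,000 dollars floor, so one alternative holds. Satisfied.
  (c) The claim is a consumer claim, not a contract claim, so one alternative holds. Met.
  (d) The plaintiff resides in Bryen, which is not Dundora, which satisfies one of the alternatives. Condition met.
  (e) The plaintiff resides in Bryen. Satisfied.
  → All conditions met; jurisdiction exists.
The Istwick High Bench:
  (a) No such written consent has been filed. The proviso rescues it, though: the operative events occurred in Istwick. Met.
  (b) Jonquil Holdings resides in Tarrow. Met.
  (c) The amount in controversy is 20,000 dollars, which meets the USD 15,000 floor. Condition met.
  (d) The claim is a consumer claim, not a contract claim. And the carve-out is inapplicable — the plaintiff resides in Bryen, not Istwick. Met.
  → All conditions met; jurisdiction exists.
The Ashfield District Court:
  (a) The amount in controversy is $20,000, within the USD 20,000 ceiling, so this disjunct is met. The carve-out does not apply: the plaintiff resides in Bryen, not Ashfield. Satisfied.
  (b) The amount in controversy is USD 20,000, which meets the 15,000 dollars floor, so one alternative holds. Condition met.
  (c) The defendants reside as follows — Ines Varga in Sylport, Jonquil Holdings in Tarrow — not all in Ashfield; the operative events occurred in Istwick, not Orinmarsh; no such written consent has been filed — no alternative holds. Fails.
  (d) The corporate defendant(s) have their principal place of business in Tarrow, not Ashfield. Not satisfied.
  → Not every requirement is met — no jurisdiction.

the Circuit Court of Bryen; the Istwick High Bench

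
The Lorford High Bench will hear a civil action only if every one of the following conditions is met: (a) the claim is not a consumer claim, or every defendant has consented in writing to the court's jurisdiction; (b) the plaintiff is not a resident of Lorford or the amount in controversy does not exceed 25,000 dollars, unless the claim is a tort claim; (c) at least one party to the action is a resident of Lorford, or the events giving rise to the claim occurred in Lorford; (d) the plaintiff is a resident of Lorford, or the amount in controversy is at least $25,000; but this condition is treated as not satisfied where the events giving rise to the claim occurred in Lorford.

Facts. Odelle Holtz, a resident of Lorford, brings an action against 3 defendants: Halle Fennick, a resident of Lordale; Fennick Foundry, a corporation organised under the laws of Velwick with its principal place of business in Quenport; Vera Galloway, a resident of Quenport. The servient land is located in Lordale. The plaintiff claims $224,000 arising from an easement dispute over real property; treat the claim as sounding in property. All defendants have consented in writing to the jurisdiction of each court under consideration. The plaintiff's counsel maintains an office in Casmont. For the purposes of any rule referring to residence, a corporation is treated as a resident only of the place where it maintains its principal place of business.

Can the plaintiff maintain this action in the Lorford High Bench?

No

The Lorford High Bench:
  (a) The claim is a property claim, not a consumer claim, so this disjunct is met. Condition met.
  (b) The plaintiff resides in Lorford; the amount in controversy is 224,000 dollars, above the $25,000 ceiling — every alternative fails. Nor does the 'unless' clause help: the claim is a property claim, not a tort claim. Fails.
  (c) Odelle Holtz resides in Lorford, so one alternative holds. Met.
  (d) The plaintiff resides in Lorford, which satisfies one of the alternatives. And the carve-out is inapplicable — the operative events occurred in Lordale, not Lorford. Condition met.
  → At least one condition fails; no jurisdiction.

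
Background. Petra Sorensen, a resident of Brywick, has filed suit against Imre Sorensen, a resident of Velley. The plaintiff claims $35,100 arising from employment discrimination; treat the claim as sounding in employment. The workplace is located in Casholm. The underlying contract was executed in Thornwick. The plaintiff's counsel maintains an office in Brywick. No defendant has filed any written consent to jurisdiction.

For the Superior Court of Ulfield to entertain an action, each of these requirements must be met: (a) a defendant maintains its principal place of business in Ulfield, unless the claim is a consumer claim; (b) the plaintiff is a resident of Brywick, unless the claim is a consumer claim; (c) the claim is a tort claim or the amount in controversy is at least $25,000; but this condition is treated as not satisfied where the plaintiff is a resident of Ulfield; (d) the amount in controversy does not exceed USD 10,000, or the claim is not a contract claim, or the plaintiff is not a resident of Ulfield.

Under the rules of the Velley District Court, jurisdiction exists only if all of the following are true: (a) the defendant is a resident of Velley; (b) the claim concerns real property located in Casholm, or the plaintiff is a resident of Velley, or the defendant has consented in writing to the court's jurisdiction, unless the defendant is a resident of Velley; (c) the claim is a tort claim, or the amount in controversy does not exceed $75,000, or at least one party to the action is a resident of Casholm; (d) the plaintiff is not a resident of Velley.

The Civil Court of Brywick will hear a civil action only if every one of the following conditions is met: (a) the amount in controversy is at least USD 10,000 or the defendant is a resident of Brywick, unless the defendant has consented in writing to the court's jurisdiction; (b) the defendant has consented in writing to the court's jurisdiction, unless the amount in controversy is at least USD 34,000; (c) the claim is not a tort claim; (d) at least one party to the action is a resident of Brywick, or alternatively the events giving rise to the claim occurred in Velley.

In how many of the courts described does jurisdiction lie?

2

The Superior Court of Ulfield:
  (a) No defendant is a corporation. The proviso offers no rescue either, since the claim is an employment claim, not a consumer claim. Condition not met.
  (b) The plaintiff resides in Brywick. Condition met.
  (c) The amount in controversy is 35,100 dollars, which meets the USD 25,000 floor, so this disjunct is met. The carve-out does not apply: the plaintiff resides in Brywick, not Ulfield. Met.
  (d) The claim is an employment claim, not a contract claim — that alternative is enough. Met.
  → Not every requirement is met — no jurisdiction.
The Velley District Court:
  (a) The defendant resides in Velley. Met.
  (b) The claim does not concern real property; the plaintiff resides in Brywick, not Velley; no such written consent has been filed — every alternative fails. But the defendant resides in Velley, and the 'unless' clause therefore excuses the requirement. Condition met.
  (c) The amount in controversy is $35,100, within the $75,000 ceiling — that alternative is enough. Satisfied.
  (d) The plaintiff resides in Brywick, which is not Velley. Satisfied.
  → Jurisdiction lies.
The Civil Court of Brywick:
  (a) The amount in controversy is USD 35,100, which meets the $10,000 floor, so one alternative holds. Satisfied.
  (b) No such written consent has been filed. However, the amount in controversy is USD 35,100, which meets the USD 34,000 floor, so the 'unless' proviso supplies this condition. Met.
  (c) The claim is an employment claim, not a tort claim. Condition met.
  (d) Petra Sorensen resides in Brywick, which satisfies one of the alternatives. Satisfied.
  → Every requirement is satisfied — jurisdiction.
Courts with jurisdiction: the Velley District Court, the Civil Court of Brywick — 2 in total.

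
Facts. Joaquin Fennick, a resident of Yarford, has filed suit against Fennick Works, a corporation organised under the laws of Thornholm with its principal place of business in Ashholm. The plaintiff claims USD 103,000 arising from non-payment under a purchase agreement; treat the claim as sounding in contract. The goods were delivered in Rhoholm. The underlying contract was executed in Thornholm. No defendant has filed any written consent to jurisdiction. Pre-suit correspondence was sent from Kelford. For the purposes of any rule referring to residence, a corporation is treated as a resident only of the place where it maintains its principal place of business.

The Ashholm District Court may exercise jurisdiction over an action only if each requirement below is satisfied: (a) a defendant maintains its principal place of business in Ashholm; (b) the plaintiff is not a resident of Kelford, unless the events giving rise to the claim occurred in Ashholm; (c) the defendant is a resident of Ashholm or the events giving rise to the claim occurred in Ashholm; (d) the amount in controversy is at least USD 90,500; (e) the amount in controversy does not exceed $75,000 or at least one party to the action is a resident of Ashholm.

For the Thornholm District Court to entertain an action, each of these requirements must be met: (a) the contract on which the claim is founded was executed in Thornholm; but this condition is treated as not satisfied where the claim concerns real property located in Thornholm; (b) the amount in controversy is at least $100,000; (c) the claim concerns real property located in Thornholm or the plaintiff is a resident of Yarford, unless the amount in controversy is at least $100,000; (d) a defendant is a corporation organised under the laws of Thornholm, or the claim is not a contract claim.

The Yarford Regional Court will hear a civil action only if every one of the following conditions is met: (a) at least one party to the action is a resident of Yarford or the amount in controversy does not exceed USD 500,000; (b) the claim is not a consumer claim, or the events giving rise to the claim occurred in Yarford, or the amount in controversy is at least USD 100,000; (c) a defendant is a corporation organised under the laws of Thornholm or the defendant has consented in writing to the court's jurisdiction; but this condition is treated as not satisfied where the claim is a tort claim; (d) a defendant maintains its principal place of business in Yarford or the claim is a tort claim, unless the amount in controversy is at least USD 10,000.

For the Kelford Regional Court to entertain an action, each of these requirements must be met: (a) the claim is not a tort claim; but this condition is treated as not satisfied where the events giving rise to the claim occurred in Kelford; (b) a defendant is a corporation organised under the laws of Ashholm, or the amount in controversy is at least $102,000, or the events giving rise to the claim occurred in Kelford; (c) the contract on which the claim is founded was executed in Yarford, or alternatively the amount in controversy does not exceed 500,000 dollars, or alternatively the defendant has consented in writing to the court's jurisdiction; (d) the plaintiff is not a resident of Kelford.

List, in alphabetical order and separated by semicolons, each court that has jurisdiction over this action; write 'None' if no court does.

the Ashholm District Court; the Kelford Regional Court; the Thornholm District Court; the Yarford Regional Court

The Ashholm District Court:
  (a) Fennick Works has its principal place of business in Ashholm. Met.
  (b) The plaintiff resides in Yarford, which is not Kelford. Met.
  (c) The defendant resides in Ashholm, so this disjunct is met. Met.
  (d) The amount in controversy is 103,000 dollars, which meets the 90,500 dollars floor. Met.
  (e) Fennick Works resides in Ashholm, so one alternative holds. Satisfied.
  → The court has jurisdiction.
The Thornholm District Court:
  (a) The contract was executed in Thornholm. The carve-out does not apply: the claim does not concern real property. Condition met.
  (b) The amount in controversy is $103,000, which meets the 100,000 dollars floor. Met.
  (c) The plaintiff resides in Yarford, so this disjunct is met. Satisfied.
  (d) Fennick Works is organised under the laws of Thornholm, so one alternative holds. Satisfied.
  → Jurisdiction lies.
The Yarford Regional Court:
  (a) Joaquin Fennick resides in Yarford, so this disjunct is met. Met.
  (b) The claim is a contract claim, not a consumer claim, which satisfies one of the alternatives. Satisfied.
  (c) Fennick Works is organised under the laws of Thornholm — that alternative is enough. The carve-out does not apply: the claim is a contract claim, not a tort claim. Satisfied.
  (d) The corporate defendant(s) have their principal place of business in Ashholm, not Yarford; the claim is a contract claim, not a tort claim — none of the alternatives is met. However, the amount in controversy is 103,000 dollars, which meets the 10,000 dollars floor, so the 'unless' proviso supplies this condition. Met.
  → All conditions met; jurisdiction exists.
The Kelford Regional Court:
  (a) The claim is a contract claim, not a tort claim. And the carve-out is inapplicable — the operative events occurred in Rhoholm, not Kelford. Satisfied.
  (b) The amount in controversy is 103,000 dollars, which meets the USD 102,000 floor — that alternative is enough. Condition met.
  (c) The amount in controversy is USD 103,000, within the USD 500,000 ceiling, which satisfies one of the alternatives. Condition met.
  (d) The plaintiff resides in Yarford, which is not Kelford. Satisfied.
  → Jurisdiction lies.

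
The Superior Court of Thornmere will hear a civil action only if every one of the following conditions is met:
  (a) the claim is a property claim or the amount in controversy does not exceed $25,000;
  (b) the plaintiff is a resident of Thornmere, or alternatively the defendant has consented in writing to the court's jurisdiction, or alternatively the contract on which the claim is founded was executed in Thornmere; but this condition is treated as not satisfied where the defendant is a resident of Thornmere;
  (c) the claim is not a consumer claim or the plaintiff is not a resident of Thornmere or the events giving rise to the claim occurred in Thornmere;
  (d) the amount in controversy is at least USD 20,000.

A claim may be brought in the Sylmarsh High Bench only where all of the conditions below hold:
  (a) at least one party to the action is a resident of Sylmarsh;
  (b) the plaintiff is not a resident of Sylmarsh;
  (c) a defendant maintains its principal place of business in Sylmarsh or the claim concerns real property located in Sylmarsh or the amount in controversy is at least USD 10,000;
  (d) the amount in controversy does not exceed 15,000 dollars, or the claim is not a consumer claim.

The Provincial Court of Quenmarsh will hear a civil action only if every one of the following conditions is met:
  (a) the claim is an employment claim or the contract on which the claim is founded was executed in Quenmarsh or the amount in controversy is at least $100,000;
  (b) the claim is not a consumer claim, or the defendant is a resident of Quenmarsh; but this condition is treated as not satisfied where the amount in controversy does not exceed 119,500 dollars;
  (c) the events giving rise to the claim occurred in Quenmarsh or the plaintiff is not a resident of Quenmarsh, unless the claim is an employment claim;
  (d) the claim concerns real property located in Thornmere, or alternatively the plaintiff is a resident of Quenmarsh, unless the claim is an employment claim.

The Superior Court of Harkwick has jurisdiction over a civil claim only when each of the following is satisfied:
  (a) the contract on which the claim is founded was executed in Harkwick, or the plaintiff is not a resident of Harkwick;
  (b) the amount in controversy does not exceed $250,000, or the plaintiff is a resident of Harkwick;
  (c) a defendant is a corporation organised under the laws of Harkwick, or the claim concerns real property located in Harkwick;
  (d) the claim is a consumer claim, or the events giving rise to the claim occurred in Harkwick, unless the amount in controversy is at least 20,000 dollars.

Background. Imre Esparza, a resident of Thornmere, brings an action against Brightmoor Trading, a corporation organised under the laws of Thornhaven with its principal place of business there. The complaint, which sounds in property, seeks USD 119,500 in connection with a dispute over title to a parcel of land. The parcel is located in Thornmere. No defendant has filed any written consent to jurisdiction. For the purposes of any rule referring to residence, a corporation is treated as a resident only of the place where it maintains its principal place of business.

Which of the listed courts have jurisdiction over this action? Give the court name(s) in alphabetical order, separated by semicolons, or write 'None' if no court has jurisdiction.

the Superior Court of Thornmere

The Superior Court of Thornmere:
  (a) The claim is a property claim, so one alternative holds. Satisfied.
  (b) The plaintiff resides in Thornmere, which satisfies one of the alternatives. The carve-out does not apply: the defendant resides in Thornhaven, not Thornmere. Satisfied.
  (c) The claim is a property claim, not a consumer claim, so this disjunct is met. Condition met.
  (d) The amount in controversy is 119,500 dollars, which meets the $20,000 floor. Satisfied.
  → All conditions met; jurisdiction exists.
The Sylmarsh High Bench:
  (a) No party resides in Sylmarsh. Not met.
  (b) The plaintiff resides in Thornmere, which is not Sylmarsh. Satisfied.
  (c) The amount in controversy is $119,500, which meets the USD 10,000 floor, so one alternative holds. Met.
  (d) The claim is a property claim, not a consumer claim, which satisfies one of the alternatives. Satisfied.
  → Not every requirement is met — no jurisdiction.
The Provincial Court of Quenmarsh:
  (a) The amount in controversy is $119,500, which meets the 100,000 dollars floor, so one alternative holds. Met.
  (b) The claim is a property claim, not a consumer claim, so this disjunct is met. But the amount in controversy is $119,500, within the $119,500 ceiling, triggering the carve-out and defeating this condition. Condition not met.
  (c) The plaintiff resides in Thornmere, which is not Quenmarsh, so this disjunct is met. Met.
  (d) The property lies in Thornmere, so this disjunct is met. Satisfied.
  → At least one condition fails; no jurisdiction.
The Superior Court of Harkwick:
  (a) The plaintiff resides in Thornmere, which is not Harkwick, so this disjunct is met. Met.
  (b) The amount in controversy is 119,500 dollars, within the $250,000 ceiling, so this disjunct is met. Met.
  (c) The corporate defendant(s) are organised in Thornhaven, not Harkwick; the property lies in Thornmere, not Harkwick — every alternative fails. Condition not met.
  (d) The claim is a property claim, not a consumer claim; the operative events occurred in Thornmere, not Harkwick — no alternative holds. The proviso rescues it, though: the amount in controversy is 119,500 dollars, which meets the USD 20,000 floor. Condition met.
  → At least one condition fails; no jurisdiction.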